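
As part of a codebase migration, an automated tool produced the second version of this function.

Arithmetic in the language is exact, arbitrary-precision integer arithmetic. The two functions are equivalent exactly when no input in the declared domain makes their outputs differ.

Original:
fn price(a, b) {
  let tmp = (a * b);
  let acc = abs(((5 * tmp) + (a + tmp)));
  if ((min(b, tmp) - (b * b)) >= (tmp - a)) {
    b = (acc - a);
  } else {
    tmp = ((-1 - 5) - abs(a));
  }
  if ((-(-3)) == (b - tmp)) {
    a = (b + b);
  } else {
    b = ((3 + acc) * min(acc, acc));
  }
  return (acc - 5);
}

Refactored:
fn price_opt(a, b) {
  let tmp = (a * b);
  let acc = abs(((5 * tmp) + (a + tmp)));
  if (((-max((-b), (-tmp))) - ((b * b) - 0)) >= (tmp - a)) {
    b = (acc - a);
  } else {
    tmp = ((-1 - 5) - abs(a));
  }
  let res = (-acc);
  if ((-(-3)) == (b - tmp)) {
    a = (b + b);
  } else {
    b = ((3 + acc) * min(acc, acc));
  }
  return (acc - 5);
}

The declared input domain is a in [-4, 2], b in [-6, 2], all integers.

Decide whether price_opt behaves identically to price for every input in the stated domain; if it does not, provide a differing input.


Although min/max/abs usage differs; and statement counts differ; and local variable names differ; and arithmetic usage differs; and constant usage differs, 63/63 inputs agree.
verdict: equivalent


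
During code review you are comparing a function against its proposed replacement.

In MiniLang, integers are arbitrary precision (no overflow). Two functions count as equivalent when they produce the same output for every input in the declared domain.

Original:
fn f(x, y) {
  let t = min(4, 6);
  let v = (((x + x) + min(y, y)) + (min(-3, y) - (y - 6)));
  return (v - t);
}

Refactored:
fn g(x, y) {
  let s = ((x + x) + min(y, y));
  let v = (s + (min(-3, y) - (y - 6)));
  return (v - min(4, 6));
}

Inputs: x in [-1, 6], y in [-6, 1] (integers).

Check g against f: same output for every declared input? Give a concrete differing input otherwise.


Differences: local variable names differ — yet all 64 inputs agree.
verdict: equivalent


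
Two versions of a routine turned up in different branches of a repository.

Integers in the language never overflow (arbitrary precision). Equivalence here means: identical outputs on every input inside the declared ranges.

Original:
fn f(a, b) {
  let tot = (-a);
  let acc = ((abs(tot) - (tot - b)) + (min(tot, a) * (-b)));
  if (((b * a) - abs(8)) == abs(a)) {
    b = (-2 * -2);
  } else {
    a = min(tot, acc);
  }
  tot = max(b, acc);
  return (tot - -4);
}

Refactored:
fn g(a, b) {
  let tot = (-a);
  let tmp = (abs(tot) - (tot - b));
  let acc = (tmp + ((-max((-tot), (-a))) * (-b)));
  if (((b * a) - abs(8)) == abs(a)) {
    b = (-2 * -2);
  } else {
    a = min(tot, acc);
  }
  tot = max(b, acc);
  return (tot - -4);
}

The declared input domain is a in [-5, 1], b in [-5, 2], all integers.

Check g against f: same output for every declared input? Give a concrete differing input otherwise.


Reading the diff, among the changes: min/max/abs usage differs, local variable names differ, statement counts differ.
Tracing a=-5, b=-1: f: tot becomes 5; next acc becomes -6; next (((b * a) - abs(8)) == abs(a)) evaluates to false; next a becomes -6; next tot becomes -1; next final value 3 | g: tot becomes 5; next tmp becomes -1; next acc becomes -6; next (((b * a) - abs(8)) == abs(a)) evaluates to false; next a becomes -6; next tot becomes -1; next final value 3 — matching result 3.
Sweeping the whole domain (56 inputs) finds no disagreement.
verdict: equivalent


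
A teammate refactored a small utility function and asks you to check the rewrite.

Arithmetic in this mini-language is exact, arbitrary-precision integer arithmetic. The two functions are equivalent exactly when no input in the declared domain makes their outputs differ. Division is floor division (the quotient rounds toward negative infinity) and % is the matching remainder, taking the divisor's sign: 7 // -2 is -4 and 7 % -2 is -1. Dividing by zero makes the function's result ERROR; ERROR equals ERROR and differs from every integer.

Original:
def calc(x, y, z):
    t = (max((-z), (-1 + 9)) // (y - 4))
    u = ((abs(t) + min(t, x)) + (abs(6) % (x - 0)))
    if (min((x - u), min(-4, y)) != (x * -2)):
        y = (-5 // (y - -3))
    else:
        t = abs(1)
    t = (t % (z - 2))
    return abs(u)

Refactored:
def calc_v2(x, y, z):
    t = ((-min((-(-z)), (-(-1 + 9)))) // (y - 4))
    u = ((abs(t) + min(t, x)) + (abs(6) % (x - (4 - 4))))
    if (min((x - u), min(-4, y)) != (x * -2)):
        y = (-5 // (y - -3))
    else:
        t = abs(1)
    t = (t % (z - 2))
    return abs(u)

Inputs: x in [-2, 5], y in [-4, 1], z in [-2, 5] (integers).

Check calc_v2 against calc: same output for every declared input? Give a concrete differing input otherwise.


Comparing the listings, the differences include: arithmetic usage differs; constant usage differs; min/max/abs usage differs.
One worked example (x=5, y=0, z=2) — calc: t := -2 | u := 1 | (min((x - u), min(-4, y)) != (x * -2)): true | y := -2 | divide-by-zero, output ERROR; calc_v2: t := -2 | u := 1 | (min((x - u), min(-4, y)) != (x * -2)): true | y := -2 | divide-by-zero, output ERROR; agreement on ERROR.
Every one of the 384 inputs gives matching results.
verdict: equivalent


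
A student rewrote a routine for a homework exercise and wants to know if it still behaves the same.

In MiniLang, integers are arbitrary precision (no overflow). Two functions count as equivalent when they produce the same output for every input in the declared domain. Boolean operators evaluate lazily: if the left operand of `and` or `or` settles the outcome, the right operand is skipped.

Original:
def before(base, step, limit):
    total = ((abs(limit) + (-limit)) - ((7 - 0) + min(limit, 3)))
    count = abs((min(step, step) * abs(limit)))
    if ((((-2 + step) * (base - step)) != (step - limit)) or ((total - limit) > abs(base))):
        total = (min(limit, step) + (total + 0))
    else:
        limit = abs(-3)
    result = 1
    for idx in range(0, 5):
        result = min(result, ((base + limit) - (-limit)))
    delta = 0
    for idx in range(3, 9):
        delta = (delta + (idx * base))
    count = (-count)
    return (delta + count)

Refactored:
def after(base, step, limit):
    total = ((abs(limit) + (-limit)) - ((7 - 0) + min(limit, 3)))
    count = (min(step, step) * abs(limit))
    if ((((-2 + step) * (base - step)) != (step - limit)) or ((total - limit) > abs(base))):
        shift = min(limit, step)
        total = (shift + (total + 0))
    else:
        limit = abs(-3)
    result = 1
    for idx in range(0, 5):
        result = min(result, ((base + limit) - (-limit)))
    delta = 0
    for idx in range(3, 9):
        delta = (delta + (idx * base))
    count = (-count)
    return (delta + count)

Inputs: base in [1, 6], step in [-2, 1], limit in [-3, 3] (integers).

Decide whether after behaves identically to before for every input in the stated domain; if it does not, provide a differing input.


base=1, step=-2, limit=-3 yields 27 from before but 39 from after.
verdict: not equivalent; witness: base=1, step=-2, limit=-3


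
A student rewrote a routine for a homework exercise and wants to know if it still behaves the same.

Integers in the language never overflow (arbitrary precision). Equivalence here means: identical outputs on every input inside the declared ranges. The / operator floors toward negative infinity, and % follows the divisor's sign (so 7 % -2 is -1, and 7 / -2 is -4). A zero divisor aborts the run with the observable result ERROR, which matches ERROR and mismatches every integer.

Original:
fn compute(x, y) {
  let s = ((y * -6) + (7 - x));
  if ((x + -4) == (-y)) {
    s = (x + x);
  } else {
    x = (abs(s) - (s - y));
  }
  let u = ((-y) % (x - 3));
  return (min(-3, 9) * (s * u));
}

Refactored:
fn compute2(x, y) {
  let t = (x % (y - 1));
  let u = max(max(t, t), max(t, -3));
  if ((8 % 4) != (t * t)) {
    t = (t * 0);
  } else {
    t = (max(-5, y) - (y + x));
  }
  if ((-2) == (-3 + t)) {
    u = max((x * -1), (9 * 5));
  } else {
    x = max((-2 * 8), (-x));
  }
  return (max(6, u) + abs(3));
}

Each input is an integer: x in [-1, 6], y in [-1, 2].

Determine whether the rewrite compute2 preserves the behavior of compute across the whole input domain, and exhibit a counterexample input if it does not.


x=-1, y=-1 yields 126 from compute but 9 from compute2.
verdict: not equivalent; witness: x=-1, y=-1


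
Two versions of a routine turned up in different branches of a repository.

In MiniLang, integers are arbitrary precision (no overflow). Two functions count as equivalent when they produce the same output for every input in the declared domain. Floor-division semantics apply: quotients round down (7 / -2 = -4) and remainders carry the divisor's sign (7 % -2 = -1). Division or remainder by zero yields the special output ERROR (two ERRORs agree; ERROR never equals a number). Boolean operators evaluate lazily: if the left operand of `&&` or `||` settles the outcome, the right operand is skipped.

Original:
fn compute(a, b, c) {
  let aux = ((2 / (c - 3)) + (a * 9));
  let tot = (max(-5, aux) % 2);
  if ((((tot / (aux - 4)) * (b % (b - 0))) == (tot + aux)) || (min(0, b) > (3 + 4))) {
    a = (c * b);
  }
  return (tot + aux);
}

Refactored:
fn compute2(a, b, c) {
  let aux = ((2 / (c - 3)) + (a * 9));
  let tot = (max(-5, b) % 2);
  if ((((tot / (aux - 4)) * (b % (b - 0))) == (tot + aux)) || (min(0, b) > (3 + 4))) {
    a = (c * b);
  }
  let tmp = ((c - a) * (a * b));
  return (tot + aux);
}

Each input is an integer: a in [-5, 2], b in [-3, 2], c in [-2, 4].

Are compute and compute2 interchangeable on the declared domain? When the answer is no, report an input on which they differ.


Not equivalent: a=-5, b=-2, c=-2 separates them (-45 vs -46).
compute: aux=-46, then tot=1, then ((((tot / (aux - 4)) * (b % (b - 0))) == (tot + aux)) || (min(0, b) > (3 + 4))) is false, then returns -45
compute2: aux=-46, then tot=0, then ((((tot / (aux - 4)) * (b % (b - 0))) == (tot + aux)) || (min(0, b) > (3 + 4))) is false, then tmp=30, then returns -46
verdict: not equivalent; witness: a=-5, b=-2, c=-2


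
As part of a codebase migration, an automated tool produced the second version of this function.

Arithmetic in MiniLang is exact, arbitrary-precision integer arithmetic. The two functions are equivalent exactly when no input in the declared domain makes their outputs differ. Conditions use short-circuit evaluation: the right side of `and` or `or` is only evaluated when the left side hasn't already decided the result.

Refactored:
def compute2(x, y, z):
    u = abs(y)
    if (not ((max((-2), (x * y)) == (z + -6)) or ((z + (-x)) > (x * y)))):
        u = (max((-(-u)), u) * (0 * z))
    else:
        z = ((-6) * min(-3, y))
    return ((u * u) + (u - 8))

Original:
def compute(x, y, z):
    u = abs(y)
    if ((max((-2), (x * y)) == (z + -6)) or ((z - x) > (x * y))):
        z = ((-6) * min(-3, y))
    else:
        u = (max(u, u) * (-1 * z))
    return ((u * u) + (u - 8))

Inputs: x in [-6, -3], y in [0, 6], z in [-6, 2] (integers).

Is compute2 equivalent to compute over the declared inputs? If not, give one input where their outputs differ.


These are not equivalent — on x=-3, y=1, z=-6 the outputs split (34 vs -8).
compute: u=1, then ((max((-2), (x * y)) == (z + -6)) or ((z - x) > (x * y))) is false, then u=6, then returns 34
compute2: u=1, then (not ((max((-2), (x * y)) == (z + -6)) or ((z + (-x)) > (x * y)))) is true, then u=0, then returns -8
verdict: not equivalent; witness: x=-3, y=1, z=-6


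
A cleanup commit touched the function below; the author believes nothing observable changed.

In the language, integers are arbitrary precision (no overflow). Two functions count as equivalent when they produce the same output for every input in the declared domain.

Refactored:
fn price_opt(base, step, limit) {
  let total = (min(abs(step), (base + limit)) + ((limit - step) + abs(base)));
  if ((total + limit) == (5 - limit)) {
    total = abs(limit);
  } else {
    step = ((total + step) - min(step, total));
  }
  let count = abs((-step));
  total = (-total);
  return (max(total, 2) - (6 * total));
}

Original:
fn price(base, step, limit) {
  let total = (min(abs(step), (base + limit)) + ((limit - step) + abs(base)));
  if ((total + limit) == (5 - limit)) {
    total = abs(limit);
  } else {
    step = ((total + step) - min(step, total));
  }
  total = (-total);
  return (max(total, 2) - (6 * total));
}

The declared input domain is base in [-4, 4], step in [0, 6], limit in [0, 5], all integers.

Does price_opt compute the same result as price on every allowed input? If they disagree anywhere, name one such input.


Equivalent — the differences include local variable names differ; min/max/abs usage differs; statement counts differ, yet no declared input distinguishes the two.
As a probe, take base=-3, step=6, limit=2: price runs total=-2, then ((total + limit) == (5 - limit)) is false, then step=6, then total=2, then returns -10; price_opt runs total=-2, then ((total + limit) == (5 - limit)) is false, then step=6, then count=6, then total=2, then returns -10; both end at -10.
Every one of the 378 inputs gives matching results.
verdict: equivalent


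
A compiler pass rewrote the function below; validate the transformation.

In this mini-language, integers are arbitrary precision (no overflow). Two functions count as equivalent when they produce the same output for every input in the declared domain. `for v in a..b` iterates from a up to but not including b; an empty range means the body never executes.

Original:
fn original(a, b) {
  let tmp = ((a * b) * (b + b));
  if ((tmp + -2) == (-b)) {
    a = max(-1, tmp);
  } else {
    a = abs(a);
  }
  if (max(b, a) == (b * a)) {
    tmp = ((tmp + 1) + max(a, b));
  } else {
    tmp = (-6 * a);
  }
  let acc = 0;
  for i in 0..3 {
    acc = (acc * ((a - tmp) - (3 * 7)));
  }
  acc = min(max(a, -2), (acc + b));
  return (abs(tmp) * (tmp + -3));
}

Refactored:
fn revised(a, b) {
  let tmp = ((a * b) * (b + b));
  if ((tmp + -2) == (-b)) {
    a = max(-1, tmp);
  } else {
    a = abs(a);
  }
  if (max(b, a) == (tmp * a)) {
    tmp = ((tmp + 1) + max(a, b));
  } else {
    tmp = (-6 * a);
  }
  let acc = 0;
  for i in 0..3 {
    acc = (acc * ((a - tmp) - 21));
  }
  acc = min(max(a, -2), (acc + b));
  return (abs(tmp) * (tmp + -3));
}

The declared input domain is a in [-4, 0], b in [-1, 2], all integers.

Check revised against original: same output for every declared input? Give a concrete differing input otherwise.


a=-4, b=1 yields -18 from original but -648 from revised.
verdict: not equivalent; witness: a=-4, b=1


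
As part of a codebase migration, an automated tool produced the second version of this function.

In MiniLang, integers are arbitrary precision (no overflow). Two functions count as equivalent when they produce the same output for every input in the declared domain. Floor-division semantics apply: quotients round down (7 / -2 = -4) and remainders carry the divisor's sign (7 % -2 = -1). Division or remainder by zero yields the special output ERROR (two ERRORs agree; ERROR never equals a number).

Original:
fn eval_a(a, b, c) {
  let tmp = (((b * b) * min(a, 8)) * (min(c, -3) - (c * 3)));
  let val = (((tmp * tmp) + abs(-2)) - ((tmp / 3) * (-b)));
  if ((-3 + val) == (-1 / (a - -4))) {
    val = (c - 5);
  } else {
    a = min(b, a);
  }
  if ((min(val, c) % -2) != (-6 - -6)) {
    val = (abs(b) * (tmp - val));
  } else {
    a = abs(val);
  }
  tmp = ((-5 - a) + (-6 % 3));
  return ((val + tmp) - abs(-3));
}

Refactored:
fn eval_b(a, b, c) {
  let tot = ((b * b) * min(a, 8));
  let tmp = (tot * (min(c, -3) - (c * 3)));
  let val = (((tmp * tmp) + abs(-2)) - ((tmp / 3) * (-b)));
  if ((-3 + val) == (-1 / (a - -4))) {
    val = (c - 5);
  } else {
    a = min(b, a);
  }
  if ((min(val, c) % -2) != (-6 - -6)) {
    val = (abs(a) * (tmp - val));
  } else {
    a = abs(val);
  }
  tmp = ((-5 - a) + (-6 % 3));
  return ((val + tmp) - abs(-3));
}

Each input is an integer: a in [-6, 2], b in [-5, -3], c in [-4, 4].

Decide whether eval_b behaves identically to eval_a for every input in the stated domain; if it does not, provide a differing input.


The rewrite breaks on a=-6, b=-5, c=-3, where the results are -4062012 and -4874414.
eval_a: tmp = -900; val = 811502; ((-3 + val) == (-1 / (a - -4))) -> false; a = -6; ((min(val, c) % -2) != (-6 - -6)) -> true; val = -4062010; tmp = 1; return -4062012
eval_b: tot = -150; tmp = -900; val = 811502; ((-3 + val) == (-1 / (a - -4))) -> false; a = -6; ((min(val, c) % -2) != (-6 - -6)) -> true; val = -4874412; tmp = 1; return -4874414
verdict: not equivalent; witness: a=-6, b=-5, c=-3


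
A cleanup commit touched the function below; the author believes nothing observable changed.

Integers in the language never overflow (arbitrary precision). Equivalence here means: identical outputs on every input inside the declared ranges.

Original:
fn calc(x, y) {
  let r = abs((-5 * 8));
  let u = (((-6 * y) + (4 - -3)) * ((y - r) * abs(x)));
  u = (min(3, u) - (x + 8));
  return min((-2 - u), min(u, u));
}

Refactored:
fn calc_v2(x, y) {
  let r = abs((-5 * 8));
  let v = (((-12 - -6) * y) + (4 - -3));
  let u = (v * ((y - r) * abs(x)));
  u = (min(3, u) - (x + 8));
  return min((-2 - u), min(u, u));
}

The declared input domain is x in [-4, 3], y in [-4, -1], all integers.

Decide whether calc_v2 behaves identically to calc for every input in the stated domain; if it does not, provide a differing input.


Behavior is preserved: although statement counts differ, plus arithmetic usage differs, plus local variable names differ, plus constant usage differs, the outputs never diverge.
Spot check at x=-1, y=-3 — calc: r = 40; u = -1075; u = -1082; return -1082. calc_v2: r = 40; v = 25; u = -1075; u = -1082; return -1082. Both give -1082.
Checked all 32 inputs in the declared domain: the outputs agree on every one.
verdict: equivalent


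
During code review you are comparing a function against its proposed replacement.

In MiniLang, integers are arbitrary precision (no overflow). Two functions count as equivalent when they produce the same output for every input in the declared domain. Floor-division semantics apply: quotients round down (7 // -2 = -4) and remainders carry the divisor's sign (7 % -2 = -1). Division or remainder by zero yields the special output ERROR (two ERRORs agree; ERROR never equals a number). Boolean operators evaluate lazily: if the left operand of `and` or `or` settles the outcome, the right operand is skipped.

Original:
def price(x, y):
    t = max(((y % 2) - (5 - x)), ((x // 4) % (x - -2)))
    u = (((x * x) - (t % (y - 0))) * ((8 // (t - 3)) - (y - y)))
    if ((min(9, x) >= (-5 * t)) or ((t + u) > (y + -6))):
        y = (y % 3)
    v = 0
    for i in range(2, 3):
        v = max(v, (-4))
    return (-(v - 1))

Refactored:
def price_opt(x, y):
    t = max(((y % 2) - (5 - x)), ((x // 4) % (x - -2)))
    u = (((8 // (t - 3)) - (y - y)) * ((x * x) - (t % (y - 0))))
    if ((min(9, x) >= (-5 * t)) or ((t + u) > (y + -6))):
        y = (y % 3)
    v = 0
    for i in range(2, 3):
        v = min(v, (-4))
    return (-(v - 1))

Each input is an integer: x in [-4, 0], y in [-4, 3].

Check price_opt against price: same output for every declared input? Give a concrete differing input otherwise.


At x=-4, y=-4: price gives 1, price_opt gives 5.
verdict: not equivalent; witness: x=-4, y=-4


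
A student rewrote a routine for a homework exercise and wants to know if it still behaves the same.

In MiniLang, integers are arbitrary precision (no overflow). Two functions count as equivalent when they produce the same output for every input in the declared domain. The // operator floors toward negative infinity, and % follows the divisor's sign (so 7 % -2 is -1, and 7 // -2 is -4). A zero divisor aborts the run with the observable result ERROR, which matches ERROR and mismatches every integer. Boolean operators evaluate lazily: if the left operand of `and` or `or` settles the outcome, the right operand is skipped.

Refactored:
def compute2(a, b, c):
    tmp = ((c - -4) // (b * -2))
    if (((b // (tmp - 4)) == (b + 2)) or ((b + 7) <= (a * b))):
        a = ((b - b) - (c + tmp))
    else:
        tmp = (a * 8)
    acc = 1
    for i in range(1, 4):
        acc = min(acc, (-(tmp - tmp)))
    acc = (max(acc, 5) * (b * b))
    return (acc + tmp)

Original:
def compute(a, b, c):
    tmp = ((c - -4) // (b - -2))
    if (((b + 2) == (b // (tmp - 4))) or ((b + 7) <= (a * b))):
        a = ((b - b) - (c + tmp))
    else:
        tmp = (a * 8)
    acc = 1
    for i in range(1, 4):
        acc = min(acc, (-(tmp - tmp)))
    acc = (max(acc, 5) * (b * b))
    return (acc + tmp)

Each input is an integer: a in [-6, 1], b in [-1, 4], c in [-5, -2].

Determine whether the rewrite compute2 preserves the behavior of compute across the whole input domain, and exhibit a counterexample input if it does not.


Consider the input a=-6, b=-1, c=-3.
compute: tmp = 1; (((b + 2) == (b // (tmp - 4))) or ((b + 7) <= (a * b))) -> true; a = 2; acc = 1; [i=1]; acc = 0; [i=2]; acc = 0; [i=3]; acc = 0; acc = 5; return 6
compute2: tmp = 0; (((b // (tmp - 4)) == (b + 2)) or ((b + 7) <= (a * b))) -> true; a = 3; acc = 1; [i=1]; acc = 0; [i=2]; acc = 0; [i=3]; acc = 0; acc = 5; return 5
6 and 5 differ, so these are not the same function on this domain.
verdict: not equivalent; witness: a=-6, b=-1, c=-3


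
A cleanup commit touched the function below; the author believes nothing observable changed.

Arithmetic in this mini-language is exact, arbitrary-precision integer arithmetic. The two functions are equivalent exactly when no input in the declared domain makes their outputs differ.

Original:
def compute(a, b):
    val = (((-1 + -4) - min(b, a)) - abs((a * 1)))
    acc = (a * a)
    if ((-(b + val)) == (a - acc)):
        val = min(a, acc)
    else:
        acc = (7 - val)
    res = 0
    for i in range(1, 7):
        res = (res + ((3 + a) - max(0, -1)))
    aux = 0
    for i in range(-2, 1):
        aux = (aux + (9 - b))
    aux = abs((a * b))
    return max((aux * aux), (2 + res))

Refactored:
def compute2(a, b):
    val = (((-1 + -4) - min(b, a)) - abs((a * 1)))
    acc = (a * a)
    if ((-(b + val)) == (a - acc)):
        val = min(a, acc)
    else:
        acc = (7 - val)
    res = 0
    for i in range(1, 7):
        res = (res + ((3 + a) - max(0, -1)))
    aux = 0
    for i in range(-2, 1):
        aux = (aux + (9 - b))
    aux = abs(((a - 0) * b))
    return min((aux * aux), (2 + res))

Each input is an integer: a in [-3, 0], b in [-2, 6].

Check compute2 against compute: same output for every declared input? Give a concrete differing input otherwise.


a=-3, b=-2 yields 36 from compute but 2 from compute2.
verdict: not equivalent; witness: a=-3, b=-2


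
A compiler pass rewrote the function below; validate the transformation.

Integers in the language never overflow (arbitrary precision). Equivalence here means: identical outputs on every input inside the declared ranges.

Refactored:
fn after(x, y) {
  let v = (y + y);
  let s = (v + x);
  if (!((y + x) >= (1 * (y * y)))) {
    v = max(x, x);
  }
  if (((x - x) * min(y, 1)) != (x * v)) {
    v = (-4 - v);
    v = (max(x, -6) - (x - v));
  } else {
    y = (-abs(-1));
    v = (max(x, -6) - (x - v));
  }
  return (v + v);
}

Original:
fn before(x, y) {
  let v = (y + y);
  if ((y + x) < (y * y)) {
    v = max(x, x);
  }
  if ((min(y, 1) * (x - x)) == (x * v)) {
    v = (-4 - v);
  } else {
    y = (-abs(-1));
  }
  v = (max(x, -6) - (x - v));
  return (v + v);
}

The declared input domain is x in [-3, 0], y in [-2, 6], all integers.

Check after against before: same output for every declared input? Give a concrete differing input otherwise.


Evaluate both at x=-3, y=-2.
before: v := -4 | ((y + x) < (y * y)): true | v := -3 | ((min(y, 1) * (x - x)) == (x * v)): false | y := -1 | v := -3 | result -6
after: v := -4 | s := -7 | (!((y + x) >= (1 * (y * y)))): true | v := -3 | (((x - x) * min(y, 1)) != (x * v)): true | v := -1 | v := -1 | result -2
-6 != -2, so the rewrite changes behavior.
verdict: not equivalent; witness: x=-3, y=-2


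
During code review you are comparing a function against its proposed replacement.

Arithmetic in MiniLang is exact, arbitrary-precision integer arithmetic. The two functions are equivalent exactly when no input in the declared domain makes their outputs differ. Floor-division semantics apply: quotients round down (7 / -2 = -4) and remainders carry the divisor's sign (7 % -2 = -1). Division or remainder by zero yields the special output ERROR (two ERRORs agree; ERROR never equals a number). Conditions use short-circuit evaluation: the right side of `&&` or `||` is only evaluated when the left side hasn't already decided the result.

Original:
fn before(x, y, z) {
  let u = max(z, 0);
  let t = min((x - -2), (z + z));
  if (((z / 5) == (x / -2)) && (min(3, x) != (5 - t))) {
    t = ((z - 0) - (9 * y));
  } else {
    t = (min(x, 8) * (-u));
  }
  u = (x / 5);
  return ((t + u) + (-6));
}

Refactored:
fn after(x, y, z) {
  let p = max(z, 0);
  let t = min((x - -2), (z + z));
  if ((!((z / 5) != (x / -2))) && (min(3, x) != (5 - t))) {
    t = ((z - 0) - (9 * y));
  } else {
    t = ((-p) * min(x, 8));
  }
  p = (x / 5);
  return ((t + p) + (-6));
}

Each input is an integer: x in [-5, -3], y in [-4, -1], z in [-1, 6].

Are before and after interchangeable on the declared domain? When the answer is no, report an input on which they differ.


The two versions differ — the changes include boolean connective usage differs, plus comparison usage differs, plus local variable names differ.
Spot check at x=-4, y=-1, z=-1 — before: u := 0 | t := -2 | (((z / 5) == (x / -2)) && (min(3, x) != (5 - t))): false | t := 0 | u := -1 | result -7. after: p := 0 | t := -2 | ((!((z / 5) != (x / -2))) && (min(3, x) != (5 - t))): false | t := 0 | p := -1 | result -7. Both give -7.
Every one of the 96 inputs gives matching results.
verdict: equivalent


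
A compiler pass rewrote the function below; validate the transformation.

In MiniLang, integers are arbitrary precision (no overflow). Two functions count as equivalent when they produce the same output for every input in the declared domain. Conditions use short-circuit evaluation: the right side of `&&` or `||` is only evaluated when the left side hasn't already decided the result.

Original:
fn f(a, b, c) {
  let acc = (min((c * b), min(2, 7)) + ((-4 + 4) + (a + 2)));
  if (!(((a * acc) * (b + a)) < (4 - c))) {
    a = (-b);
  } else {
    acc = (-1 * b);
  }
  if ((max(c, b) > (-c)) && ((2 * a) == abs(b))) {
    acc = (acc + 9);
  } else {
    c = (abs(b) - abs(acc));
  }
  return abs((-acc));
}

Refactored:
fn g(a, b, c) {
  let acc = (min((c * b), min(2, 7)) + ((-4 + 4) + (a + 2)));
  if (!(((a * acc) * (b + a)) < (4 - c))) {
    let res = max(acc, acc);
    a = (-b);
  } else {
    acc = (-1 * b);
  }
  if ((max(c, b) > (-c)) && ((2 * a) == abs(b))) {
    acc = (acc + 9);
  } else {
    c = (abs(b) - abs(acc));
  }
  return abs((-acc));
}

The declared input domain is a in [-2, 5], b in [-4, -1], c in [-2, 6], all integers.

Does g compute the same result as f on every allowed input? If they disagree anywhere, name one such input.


This is a faithful refactor — statement counts differ; also local variable names differ; also min/max/abs usage differs, but the computed results match everywhere.
Spot check at a=5, b=-4, c=-2 — f: acc becomes 9; next (!(((a * acc) * (b + a)) < (4 - c))) evaluates to true; next a becomes 4; next ((max(c, b) > (-c)) && ((2 * a) == abs(b))) evaluates to false; next c becomes -5; next final value 9. g: acc becomes 9; next (!(((a * acc) * (b + a)) < (4 - c))) evaluates to true; next res becomes 9; next a becomes 4; next ((max(c, b) > (-c)) && ((2 * a) == abs(b))) evaluates to false; next c becomes -5; next final value 9. Both give 9.
Every one of the 288 inputs gives matching results.
verdict: equivalent


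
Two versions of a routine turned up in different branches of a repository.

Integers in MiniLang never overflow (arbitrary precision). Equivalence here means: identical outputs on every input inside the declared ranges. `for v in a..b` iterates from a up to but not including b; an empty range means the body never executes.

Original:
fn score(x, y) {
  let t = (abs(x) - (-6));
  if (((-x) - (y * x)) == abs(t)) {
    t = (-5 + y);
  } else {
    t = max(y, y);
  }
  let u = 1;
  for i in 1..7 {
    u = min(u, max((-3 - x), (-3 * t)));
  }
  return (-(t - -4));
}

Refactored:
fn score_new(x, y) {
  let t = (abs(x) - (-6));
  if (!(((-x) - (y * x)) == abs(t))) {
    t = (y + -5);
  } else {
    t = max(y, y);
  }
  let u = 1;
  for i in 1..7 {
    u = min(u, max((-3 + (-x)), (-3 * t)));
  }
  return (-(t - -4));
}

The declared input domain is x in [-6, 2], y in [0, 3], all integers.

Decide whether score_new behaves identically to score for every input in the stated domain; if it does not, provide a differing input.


Run the pair on x=-6, y=0.
score: t becomes 12; next (((-x) - (y * x)) == abs(t)) evaluates to false; next t becomes 0; next u becomes 1; next at i=1:; next u becomes 1; next at i=2:; next u becomes 1; next at i=3:; next u becomes 1; next at i=4:; next u becomes 1; next at i=5:; next u becomes 1; next at i=6:; next u becomes 1; next final value -4
score_new: t becomes 12; next (!(((-x) - (y * x)) == abs(t))) evaluates to true; next t becomes -5; next u becomes 1; next at i=1:; next u becomes 1; next at i=2:; next u becomes 1; next at i=3:; next u becomes 1; next at i=4:; next u becomes 1; next at i=5:; next u becomes 1; next at i=6:; next u becomes 1; next final value 1
-4 vs 1 — the two versions disagree here.
verdict: not equivalent; witness: x=-6, y=0


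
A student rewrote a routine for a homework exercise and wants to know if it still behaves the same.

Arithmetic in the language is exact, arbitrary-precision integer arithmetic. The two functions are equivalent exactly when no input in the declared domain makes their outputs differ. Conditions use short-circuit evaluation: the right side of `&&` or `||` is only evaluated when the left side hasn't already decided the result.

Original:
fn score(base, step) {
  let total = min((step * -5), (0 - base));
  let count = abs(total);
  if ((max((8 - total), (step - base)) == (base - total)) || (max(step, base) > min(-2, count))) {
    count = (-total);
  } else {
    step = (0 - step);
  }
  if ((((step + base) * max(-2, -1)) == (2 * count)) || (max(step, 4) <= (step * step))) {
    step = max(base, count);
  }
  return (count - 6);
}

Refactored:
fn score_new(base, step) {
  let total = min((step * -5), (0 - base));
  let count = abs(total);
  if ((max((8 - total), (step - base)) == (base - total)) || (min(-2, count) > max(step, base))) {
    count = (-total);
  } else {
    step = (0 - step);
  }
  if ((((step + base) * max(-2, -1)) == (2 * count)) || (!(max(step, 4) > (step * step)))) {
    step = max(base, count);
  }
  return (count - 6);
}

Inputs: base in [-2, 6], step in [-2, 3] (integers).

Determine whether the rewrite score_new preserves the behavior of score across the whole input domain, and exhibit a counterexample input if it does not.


Not equivalent: base=-2, step=-1 separates them (-8 vs -4).
score: total := 2 | count := 2 | ((max((8 - total), (step - base)) == (base - total)) || (max(step, base) > min(-2, count))): true | count := -2 | ((((step + base) * max(-2, -1)) == (2 * count)) || (max(step, 4) <= (step * step))): false | result -8
score_new: total := 2 | count := 2 | ((max((8 - total), (step - base)) == (base - total)) || (min(-2, count) > max(step, base))): false | step := 1 | ((((step + base) * max(-2, -1)) == (2 * count)) || (!(max(step, 4) > (step * step)))): false | result -4
verdict: not equivalent; witness: base=-2, step=-1


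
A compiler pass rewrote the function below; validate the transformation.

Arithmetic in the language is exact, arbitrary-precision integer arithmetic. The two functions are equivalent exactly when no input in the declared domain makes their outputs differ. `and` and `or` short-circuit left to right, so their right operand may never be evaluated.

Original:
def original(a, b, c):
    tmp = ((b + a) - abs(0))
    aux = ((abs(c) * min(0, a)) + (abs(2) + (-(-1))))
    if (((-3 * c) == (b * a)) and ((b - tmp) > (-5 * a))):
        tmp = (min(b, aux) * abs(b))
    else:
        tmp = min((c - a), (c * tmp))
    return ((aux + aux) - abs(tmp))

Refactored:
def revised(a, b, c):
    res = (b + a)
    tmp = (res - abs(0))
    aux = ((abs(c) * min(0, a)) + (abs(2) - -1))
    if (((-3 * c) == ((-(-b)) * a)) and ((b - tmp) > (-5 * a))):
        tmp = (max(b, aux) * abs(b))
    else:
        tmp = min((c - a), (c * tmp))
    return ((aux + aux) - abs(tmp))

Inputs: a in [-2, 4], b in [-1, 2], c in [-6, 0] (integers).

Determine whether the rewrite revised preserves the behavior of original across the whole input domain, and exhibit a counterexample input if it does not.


These are not equivalent — on a=3, b=1, c=-1 the outputs split (5 vs 3).
original: tmp := 4 | aux := 3 | (((-3 * c) == (b * a)) and ((b - tmp) > (-5 * a))): true | tmp := 1 | result 5
revised: res := 4 | tmp := 4 | aux := 3 | (((-3 * c) == ((-(-b)) * a)) and ((b - tmp) > (-5 * a))): true | tmp := 3 | result 3
verdict: not equivalent; witness: a=3, b=1, c=-1


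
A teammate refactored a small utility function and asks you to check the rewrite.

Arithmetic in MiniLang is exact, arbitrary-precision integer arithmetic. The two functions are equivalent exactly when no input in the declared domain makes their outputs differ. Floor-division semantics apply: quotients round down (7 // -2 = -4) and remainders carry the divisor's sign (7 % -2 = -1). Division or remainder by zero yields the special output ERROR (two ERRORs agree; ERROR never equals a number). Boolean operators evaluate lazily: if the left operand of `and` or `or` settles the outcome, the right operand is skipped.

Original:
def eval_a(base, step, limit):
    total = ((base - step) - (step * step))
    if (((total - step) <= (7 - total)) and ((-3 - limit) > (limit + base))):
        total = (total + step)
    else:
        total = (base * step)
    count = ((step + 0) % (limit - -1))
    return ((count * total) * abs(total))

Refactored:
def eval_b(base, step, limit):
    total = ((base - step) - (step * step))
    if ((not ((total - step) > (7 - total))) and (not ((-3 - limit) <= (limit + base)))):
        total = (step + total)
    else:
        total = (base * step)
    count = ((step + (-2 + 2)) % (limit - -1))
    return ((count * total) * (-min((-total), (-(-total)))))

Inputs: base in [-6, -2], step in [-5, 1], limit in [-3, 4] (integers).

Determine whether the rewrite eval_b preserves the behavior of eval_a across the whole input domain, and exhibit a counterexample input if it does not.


Changes here: boolean connective usage differs; and constant usage differs; and min/max/abs usage differs; and arithmetic usage differs; the full 280-point sweep finds no disagreement.
verdict: equivalent


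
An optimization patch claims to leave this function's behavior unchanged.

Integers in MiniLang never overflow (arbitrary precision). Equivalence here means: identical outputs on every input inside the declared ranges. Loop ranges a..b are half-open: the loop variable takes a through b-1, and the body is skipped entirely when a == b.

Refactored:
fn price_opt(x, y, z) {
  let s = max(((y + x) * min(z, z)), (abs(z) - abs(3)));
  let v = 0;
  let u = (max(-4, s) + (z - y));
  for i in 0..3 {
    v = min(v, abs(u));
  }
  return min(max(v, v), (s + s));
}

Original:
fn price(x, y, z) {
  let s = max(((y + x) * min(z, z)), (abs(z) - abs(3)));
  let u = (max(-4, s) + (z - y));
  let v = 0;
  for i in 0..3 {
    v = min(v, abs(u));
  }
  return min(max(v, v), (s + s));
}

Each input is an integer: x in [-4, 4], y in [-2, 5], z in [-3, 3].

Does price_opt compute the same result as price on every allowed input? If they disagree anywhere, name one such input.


Comparing the listings, the differences include: same computation, different form.
Tracing x=-3, y=2, z=0: price: s=0, then u=-2, then v=0, then (i=0), then v=0, then (i=1), then v=0, then (i=2), then v=0, then returns 0 | price_opt: s=0, then v=0, then u=-2, then (i=0), then v=0, then (i=1), then v=0, then (i=2), then v=0, then returns 0 — matching result 0.
An exhaustive pass over the 504 declared inputs shows identical outputs.
verdict: equivalent


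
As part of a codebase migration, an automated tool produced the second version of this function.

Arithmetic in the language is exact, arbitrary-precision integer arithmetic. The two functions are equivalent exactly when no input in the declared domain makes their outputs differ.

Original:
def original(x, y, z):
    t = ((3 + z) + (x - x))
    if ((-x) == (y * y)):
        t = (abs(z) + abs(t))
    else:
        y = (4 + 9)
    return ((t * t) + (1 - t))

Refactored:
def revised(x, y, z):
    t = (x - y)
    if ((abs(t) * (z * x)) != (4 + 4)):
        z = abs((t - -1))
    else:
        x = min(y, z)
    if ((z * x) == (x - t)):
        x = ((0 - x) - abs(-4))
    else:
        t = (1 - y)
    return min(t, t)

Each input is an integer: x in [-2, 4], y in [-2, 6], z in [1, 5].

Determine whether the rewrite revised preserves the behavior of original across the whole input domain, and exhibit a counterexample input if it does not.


Consider the input x=-2, y=-2, z=1.
original: t=4, then ((-x) == (y * y)) is false, then y=13, then returns 13
revised: t=0, then ((abs(t) * (z * x)) != (4 + 4)) is true, then z=1, then ((z * x) == (x - t)) is true, then x=-2, then returns 0
13 != 0, so the rewrite changes behavior.
verdict: not equivalent; witness: x=-2, y=-2, z=1


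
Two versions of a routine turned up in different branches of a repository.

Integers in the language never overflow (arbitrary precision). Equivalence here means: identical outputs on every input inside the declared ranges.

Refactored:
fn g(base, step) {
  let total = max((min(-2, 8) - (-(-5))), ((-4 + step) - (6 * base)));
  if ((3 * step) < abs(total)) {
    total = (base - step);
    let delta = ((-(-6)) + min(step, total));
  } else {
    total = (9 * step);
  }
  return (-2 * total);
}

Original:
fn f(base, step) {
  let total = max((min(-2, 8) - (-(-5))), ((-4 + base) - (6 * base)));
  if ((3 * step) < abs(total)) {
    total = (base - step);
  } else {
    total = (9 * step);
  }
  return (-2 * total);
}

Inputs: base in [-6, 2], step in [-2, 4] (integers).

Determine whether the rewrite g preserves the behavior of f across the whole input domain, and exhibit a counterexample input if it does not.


Evaluate both at base=-3, step=4.
f: total = 11; ((3 * step) < abs(total)) -> false; total = 36; return -72
g: total = 18; ((3 * step) < abs(total)) -> true; total = -7; delta = -1; return 14
-72 != 14, so the rewrite changes behavior.
verdict: not equivalent; witness: base=-3, step=4


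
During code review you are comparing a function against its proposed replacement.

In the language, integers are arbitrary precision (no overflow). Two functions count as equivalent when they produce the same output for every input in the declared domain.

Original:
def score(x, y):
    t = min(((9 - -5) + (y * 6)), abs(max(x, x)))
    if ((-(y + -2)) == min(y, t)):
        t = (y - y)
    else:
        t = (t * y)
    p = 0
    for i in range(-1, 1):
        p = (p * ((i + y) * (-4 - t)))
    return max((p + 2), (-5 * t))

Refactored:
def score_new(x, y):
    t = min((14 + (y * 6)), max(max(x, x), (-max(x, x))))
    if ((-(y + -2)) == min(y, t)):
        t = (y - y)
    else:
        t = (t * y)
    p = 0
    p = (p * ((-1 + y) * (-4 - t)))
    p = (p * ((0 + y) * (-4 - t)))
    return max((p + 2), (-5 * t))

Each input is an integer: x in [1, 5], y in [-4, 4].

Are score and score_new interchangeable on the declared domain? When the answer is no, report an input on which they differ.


Although local variable names differ; constant usage differs; arithmetic usage differs; min/max/abs usage differs; loop structure differs, 45/45 inputs agree.
verdict: equivalent


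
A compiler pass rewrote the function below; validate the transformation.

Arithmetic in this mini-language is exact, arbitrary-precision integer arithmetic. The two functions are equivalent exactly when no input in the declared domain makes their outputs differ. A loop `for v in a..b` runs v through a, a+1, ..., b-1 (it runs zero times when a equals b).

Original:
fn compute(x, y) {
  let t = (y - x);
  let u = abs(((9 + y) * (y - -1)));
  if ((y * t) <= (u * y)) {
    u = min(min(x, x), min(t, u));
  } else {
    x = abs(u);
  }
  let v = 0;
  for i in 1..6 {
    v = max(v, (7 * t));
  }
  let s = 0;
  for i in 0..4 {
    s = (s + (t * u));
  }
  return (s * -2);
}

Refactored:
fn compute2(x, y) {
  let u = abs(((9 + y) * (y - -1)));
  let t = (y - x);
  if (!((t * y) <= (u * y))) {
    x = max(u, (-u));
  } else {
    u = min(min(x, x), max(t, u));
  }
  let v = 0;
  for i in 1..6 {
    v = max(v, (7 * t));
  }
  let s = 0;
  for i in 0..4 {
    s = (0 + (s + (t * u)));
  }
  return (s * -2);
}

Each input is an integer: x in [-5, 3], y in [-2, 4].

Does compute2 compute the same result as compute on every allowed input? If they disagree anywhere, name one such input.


There is a counterexample at x=1, y=0: -8 on one side, 8 on the other.
compute: t := -1 | u := 9 | ((y * t) <= (u * y)): true | u := -1 | v := 0 | iter i=1: | v := 0 | iter i=2: | v := 0 | iter i=3: | v := 0 | iter i=4: | v := 0 | iter i=5: | v := 0 | s := 0 | iter i=0: | s := 1 | iter i=1: | s := 2 | iter i=2: | s := 3 | iter i=3: | s := 4 | result -8
compute2: u := 9 | t := -1 | (!((t * y) <= (u * y))): false | u := 1 | v := 0 | iter i=1: | v := 0 | iter i=2: | v := 0 | iter i=3: | v := 0 | iter i=4: | v := 0 | iter i=5: | v := 0 | s := 0 | iter i=0: | s := -1 | iter i=1: | s := -2 | iter i=2: | s := -3 | iter i=3: | s := -4 | result 8
verdict: not equivalent; witness: x=1, y=0
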